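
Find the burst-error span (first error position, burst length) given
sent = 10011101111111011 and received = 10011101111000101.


XOR: 00000000000111110

Burst at position 11, length 5


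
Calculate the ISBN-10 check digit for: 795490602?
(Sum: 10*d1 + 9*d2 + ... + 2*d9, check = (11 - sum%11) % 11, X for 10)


Weighted sum: 301
301 mod 11 = 4

Check digit: 7


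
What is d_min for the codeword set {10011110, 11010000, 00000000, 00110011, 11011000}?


Comparing all pairs, minimum distance: 1
Can detect 0 errors, correct 0 errors

1


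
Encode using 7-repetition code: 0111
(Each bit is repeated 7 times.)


Each bit -> 7 copies

0000000111111111111111111111


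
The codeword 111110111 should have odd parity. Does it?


Number of 1s: 8

No, parity error (8 ones)


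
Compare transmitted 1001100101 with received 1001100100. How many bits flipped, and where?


XOR: 0000000001

1 error(s) at position(s): 9


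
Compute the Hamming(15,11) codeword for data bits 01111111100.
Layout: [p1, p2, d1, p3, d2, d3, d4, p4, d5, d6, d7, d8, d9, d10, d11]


Parity bits: p1=1, p2=0, p3=1, p4=1

100111111111100


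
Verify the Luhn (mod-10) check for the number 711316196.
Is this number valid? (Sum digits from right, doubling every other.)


Luhn sum = 36
36 mod 10 = 6

Invalid (Luhn sum mod 10 = 6)


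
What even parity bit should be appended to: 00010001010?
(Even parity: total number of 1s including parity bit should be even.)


Number of 1s in data: 3
Parity bit: 1

1


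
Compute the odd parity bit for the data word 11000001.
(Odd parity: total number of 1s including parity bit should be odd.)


Number of 1s in data: 3
Parity bit: 0

0


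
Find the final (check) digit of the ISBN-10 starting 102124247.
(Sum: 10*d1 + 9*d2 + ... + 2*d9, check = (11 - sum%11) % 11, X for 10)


Weighted sum: 99
99 mod 11 = 0

Check digit: 0


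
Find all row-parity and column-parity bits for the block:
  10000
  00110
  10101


Row parities: 101
Column parities: 00011

Row P: 101, Col P: 00011, Corner: 0


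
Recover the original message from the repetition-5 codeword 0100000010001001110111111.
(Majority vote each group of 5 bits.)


Groups: 01000, 00010, 00100, 11101, 11111
Majority votes: 00011

00011


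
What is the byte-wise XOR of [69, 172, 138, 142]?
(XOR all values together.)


XOR chain: 69 ^ 172 ^ 138 ^ 142 = 237

237


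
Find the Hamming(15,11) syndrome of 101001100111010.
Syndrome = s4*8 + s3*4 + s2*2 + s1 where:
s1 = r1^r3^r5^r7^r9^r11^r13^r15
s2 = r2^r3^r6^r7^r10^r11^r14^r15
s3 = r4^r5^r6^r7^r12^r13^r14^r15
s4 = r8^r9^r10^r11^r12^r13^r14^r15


s1=0, s2=0, s3=0, s4=0

Syndrome = 0 (no error)


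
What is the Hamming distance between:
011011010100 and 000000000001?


XOR: 011011010101
Count of 1s: 7

7


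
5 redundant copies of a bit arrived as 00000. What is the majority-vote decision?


Ones: 0 out of 5
Threshold: 3

0 (0/5 voted 1)


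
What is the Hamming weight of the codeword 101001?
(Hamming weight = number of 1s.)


Counting 1s in 101001

3


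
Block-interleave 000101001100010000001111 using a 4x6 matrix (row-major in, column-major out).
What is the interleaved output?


Matrix:
  000101
  001100
  010000
  001111
Read columns: 000000100101110100011001

000000100101110100011001


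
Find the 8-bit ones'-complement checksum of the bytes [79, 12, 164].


Sum = 255 mod 256 = 255
Complement = 0

0


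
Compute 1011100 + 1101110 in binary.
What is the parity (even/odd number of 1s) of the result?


1011100 = 92
1101110 = 110
Sum = 202 = 11001010
1s count = 4

even parity (4 ones in 11001010)


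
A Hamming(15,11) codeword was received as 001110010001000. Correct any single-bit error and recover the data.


Syndrome = 6: error at position 6

Data: 11100001000 (corrected bit 6)


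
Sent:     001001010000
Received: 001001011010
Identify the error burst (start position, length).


XOR: 000000001010

Burst at position 8, length 3


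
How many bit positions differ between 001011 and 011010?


XOR: 010001
Count of 1s: 2

2


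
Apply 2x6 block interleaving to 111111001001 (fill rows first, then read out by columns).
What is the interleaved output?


Matrix:
  111111
  001001
Read columns: 101011101011

101011101011


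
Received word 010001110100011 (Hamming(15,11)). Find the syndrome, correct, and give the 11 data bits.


Syndrome = 0: no error detected

Data: 00110100011 (no errors)


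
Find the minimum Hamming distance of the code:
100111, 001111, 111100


Comparing all pairs, minimum distance: 2
Can detect 1 errors, correct 0 errors

2


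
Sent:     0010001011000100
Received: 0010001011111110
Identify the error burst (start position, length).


XOR: 0000000000111010

Burst at position 10, length 5


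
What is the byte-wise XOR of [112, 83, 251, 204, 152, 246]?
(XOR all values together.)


XOR chain: 112 ^ 83 ^ 251 ^ 204 ^ 152 ^ 246 = 122

122


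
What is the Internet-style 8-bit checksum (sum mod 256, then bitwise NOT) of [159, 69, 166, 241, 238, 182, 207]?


Sum = 1262 mod 256 = 238
Complement = 17

17


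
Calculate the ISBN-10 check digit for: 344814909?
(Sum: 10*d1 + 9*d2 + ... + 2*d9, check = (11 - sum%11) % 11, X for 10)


Weighted sum: 234
234 mod 11 = 3

Check digit: 8


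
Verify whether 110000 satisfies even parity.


Number of 1s: 2

Yes, parity is correct (2 ones)


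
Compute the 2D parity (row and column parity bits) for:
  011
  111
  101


Row parities: 010
Column parities: 001

Row P: 010, Col P: 001, Corner: 1


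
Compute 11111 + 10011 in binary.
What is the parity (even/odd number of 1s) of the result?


11111 = 31
10011 = 19
Sum = 50 = 110010
1s count = 3

odd parity (3 ones in 110010)


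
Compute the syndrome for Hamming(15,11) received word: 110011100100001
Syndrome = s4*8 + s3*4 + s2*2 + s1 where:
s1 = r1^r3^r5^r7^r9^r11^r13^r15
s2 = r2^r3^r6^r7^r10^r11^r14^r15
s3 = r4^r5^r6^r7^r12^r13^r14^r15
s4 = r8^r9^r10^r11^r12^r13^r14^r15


s1=0, s2=1, s3=0, s4=0

Syndrome = 2 (error at position 2)


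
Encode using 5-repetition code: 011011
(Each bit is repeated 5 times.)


Each bit -> 5 copies

000001111111111000001111111111


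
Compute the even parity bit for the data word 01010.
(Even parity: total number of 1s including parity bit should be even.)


Number of 1s in data: 2
Parity bit: 0

0


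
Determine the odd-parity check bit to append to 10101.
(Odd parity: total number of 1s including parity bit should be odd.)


Number of 1s in data: 3
Parity bit: 0

0


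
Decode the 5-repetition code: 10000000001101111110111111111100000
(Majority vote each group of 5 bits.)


Groups: 10000, 00000, 11011, 11110, 11111, 11111, 00000
Majority votes: 0011110

0011110


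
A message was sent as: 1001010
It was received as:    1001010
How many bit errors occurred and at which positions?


XOR: 0000000

0 errors (received matches sent)


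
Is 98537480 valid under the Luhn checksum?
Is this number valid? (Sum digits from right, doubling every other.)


Luhn sum = 37
37 mod 10 = 7

Invalid (Luhn sum mod 10 = 7)


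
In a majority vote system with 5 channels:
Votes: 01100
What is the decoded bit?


Ones: 2 out of 5
Threshold: 3

0 (2/5 voted 1)


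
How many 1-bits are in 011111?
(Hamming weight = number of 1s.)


Counting 1s in 011111

5


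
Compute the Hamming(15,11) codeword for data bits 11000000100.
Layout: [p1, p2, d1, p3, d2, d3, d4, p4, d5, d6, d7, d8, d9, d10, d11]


Parity bits: p1=1, p2=1, p3=0, p4=1

111010010000100


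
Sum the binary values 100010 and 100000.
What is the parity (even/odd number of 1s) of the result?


100010 = 34
100000 = 32
Sum = 66 = 1000010
1s count = 2

even parity (2 ones in 1000010)


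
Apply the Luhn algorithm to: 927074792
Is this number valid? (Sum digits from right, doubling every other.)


Luhn sum = 53
53 mod 10 = 3

Invalid (Luhn sum mod 10 = 3)


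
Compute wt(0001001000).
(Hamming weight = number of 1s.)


Counting 1s in 0001001000

2


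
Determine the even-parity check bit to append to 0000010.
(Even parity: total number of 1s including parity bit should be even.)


Number of 1s in data: 1
Parity bit: 1

1


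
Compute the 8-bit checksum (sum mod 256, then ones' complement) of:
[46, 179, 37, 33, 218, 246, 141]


Sum = 900 mod 256 = 132
Complement = 123

123


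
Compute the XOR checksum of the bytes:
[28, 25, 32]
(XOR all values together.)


XOR chain: 28 ^ 25 ^ 32 = 37

37


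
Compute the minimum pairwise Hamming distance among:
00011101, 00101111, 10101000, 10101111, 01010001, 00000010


Comparing all pairs, minimum distance: 1
Can detect 0 errors, correct 0 errors

1


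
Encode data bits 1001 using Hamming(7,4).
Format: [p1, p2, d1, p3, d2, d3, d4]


Parity bits: p1=0, p2=0, p3=1

0011001


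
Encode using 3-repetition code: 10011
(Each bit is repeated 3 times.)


Each bit -> 3 copies

111000000111111


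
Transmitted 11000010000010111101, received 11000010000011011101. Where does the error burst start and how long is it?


XOR: 00000000000001100000

Burst at position 13, length 2


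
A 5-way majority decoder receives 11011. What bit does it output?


Ones: 4 out of 5
Threshold: 3

1 (4/5 voted 1)


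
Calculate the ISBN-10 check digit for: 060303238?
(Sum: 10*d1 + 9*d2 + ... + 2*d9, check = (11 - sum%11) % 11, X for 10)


Weighted sum: 123
123 mod 11 = 2

Check digit: 9


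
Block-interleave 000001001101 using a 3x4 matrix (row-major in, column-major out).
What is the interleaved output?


Matrix:
  0000
  0100
  1101
Read columns: 001011000001

001011000001


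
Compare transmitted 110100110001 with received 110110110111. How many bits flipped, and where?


XOR: 000010000110

3 error(s) at position(s): 4, 9, 10


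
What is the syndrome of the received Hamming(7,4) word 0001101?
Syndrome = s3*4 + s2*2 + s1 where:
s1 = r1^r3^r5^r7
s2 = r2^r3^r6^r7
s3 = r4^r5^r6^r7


s1=0, s2=1, s3=1

Syndrome = 6 (error at position 6)


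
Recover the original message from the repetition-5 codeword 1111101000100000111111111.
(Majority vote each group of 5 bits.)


Groups: 11111, 01000, 10000, 01111, 11111
Majority votes: 10011

10011


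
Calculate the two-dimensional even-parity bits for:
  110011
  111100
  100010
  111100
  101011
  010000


Row parities: 000001
Column parities: 101010

Row P: 000001, Col P: 101010, Corner: 1


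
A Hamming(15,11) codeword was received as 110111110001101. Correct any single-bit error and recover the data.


Syndrome = 5: error at position 5

Data: 00110001101 (corrected bit 5)


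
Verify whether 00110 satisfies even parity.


Number of 1s: 2

Yes, parity is correct (2 ones)


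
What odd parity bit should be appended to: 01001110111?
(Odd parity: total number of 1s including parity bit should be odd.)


Number of 1s in data: 7
Parity bit: 0

0


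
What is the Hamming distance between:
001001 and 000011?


XOR: 001010
Count of 1s: 2

2


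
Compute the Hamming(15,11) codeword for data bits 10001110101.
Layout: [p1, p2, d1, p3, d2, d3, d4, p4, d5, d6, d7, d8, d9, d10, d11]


Parity bits: p1=1, p2=0, p3=0, p4=1

101000011110101


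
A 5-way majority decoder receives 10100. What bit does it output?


Ones: 2 out of 5
Threshold: 3

0 (2/5 voted 1)


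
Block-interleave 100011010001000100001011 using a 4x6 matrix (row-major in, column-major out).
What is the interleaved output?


Matrix:
  100011
  010001
  000100
  001011
Read columns: 100001000001001010011101

100001000001001010011101


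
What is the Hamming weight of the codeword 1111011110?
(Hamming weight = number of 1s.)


Counting 1s in 1111011110

8


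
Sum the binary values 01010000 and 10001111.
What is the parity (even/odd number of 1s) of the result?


01010000 = 80
10001111 = 143
Sum = 223 = 11011111
1s count = 7

odd parity (7 ones in 11011111)


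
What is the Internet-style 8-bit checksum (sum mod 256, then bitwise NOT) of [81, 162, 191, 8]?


Sum = 442 mod 256 = 186
Complement = 69

69


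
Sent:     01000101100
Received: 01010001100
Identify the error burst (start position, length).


XOR: 00010100000

Burst at position 3, length 3


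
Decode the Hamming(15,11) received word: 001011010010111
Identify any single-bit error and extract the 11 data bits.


Syndrome = 15: error at position 15

Data: 11100010110 (corrected bit 15)


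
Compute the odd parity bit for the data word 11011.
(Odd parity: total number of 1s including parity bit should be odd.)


Number of 1s in data: 4
Parity bit: 1

1


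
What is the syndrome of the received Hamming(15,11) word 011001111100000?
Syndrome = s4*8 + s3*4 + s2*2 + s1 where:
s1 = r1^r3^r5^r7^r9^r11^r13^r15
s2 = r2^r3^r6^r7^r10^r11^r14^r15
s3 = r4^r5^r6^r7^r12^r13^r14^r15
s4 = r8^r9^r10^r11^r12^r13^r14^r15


s1=1, s2=1, s3=0, s4=1

Syndrome = 11 (error at position 11)


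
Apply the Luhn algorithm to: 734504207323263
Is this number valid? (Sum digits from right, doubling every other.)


Luhn sum = 57
57 mod 10 = 7

Invalid (Luhn sum mod 10 = 7)


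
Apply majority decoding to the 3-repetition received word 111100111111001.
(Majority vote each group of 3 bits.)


Groups: 111, 100, 111, 111, 001
Majority votes: 10110

10110


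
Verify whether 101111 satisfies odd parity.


Number of 1s: 5

Yes, parity is correct (5 ones)


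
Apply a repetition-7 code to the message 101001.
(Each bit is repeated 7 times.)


Each bit -> 7 copies

111111100000001111111000000000000001111111


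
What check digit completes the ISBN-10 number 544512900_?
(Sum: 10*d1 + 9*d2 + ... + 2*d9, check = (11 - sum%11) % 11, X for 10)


Weighted sum: 205
205 mod 11 = 7

Check digit: 4


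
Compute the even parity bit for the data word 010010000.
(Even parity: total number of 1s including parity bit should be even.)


Number of 1s in data: 2
Parity bit: 0

0


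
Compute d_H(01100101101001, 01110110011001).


XOR: 00010011110000
Count of 1s: 5

5


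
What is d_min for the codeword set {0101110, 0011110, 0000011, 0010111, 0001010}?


Comparing all pairs, minimum distance: 2
Can detect 1 errors, correct 0 errors

2


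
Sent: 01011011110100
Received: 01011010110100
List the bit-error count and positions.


XOR: 00000001000000

1 error(s) at position(s): 7


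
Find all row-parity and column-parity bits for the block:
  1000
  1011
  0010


Row parities: 111
Column parities: 0001

Row P: 111, Col P: 0001, Corner: 1


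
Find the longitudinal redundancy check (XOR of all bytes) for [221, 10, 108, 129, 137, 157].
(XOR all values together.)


XOR chain: 221 ^ 10 ^ 108 ^ 129 ^ 137 ^ 157 = 46

46


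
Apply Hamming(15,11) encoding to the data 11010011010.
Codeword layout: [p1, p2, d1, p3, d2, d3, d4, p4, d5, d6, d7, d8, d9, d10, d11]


Parity bits: p1=0, p2=0, p3=0, p4=1

001010110011010


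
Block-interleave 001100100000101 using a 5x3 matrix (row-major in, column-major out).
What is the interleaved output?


Matrix:
  001
  100
  100
  000
  101
Read columns: 011010000010001

011010000010001


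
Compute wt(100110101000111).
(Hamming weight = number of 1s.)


Counting 1s in 100110101000111

8


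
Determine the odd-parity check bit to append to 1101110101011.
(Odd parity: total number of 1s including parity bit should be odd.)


Number of 1s in data: 9
Parity bit: 0

0


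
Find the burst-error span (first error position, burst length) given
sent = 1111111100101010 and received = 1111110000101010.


XOR: 0000001100000000

Burst at position 6, length 2


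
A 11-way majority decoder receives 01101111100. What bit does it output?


Ones: 7 out of 11
Threshold: 6

1 (7/11 voted 1)


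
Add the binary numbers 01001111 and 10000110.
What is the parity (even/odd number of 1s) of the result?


01001111 = 79
10000110 = 134
Sum = 213 = 11010101
1s count = 5

odd parity (5 ones in 11010101)


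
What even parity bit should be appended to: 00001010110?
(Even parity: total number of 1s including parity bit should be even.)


Number of 1s in data: 4
Parity bit: 0

0


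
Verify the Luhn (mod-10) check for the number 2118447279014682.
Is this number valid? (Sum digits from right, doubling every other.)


Luhn sum = 72
72 mod 10 = 2

Invalid (Luhn sum mod 10 = 2)


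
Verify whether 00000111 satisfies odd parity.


Number of 1s: 3

Yes, parity is correct (3 ones)


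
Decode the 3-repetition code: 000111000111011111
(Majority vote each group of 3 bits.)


Groups: 000, 111, 000, 111, 011, 111
Majority votes: 010111

010111


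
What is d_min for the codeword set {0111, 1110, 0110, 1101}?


Comparing all pairs, minimum distance: 1
Can detect 0 errors, correct 0 errors

1


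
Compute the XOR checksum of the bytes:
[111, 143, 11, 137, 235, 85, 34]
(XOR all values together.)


XOR chain: 111 ^ 143 ^ 11 ^ 137 ^ 235 ^ 85 ^ 34 = 254

254


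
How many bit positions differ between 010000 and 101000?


XOR: 111000
Count of 1s: 3

3


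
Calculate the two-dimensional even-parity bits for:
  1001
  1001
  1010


Row parities: 000
Column parities: 1010

Row P: 000, Col P: 1010, Corner: 0


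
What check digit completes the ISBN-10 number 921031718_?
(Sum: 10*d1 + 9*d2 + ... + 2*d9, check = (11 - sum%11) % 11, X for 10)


Weighted sum: 186
186 mod 11 = 10

Check digit: 1


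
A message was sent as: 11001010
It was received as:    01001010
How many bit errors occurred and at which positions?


XOR: 10000000

1 error(s) at position(s): 0


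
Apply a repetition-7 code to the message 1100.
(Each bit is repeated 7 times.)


Each bit -> 7 copies

1111111111111100000000000000


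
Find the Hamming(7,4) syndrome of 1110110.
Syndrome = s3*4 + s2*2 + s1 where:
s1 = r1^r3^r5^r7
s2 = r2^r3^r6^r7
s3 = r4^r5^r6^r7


s1=1, s2=1, s3=0

Syndrome = 3 (error at position 3)


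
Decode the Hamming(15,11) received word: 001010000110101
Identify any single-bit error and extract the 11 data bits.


Syndrome = 5: error at position 5

Data: 10000110101 (corrected bit 5)


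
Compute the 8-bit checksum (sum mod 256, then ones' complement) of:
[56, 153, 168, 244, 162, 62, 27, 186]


Sum = 1058 mod 256 = 34
Complement = 221

221


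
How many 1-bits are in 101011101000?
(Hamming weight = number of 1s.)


Counting 1s in 101011101000

6


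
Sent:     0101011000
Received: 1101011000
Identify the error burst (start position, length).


XOR: 1000000000

Burst at position 0, length 1


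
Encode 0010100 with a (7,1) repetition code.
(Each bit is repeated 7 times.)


Each bit -> 7 copies

0000000000000011111110000000111111100000000000000


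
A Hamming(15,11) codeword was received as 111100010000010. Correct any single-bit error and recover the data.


Syndrome = 2: error at position 2

Data: 10000000010 (corrected bit 2)


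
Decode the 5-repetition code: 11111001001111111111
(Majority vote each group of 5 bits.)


Groups: 11111, 00100, 11111, 11111
Majority votes: 1011

1011


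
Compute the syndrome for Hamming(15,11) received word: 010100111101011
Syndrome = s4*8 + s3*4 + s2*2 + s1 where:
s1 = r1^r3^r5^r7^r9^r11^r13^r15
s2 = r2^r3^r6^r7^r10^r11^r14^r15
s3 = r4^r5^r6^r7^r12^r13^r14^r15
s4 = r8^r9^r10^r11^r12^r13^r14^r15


s1=1, s2=1, s3=1, s4=0

Syndrome = 7 (error at position 7)


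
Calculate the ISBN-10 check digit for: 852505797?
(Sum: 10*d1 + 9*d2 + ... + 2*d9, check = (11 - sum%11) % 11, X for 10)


Weighted sum: 270
270 mod 11 = 6

Check digit: 5


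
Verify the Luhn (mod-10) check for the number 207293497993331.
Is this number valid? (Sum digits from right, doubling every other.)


Luhn sum = 82
82 mod 10 = 2

Invalid (Luhn sum mod 10 = 2)


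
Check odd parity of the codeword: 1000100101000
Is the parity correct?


Number of 1s: 4

No, parity error (4 ones)


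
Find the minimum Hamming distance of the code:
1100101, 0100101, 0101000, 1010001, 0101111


Comparing all pairs, minimum distance: 1
Can detect 0 errors, correct 0 errors

1


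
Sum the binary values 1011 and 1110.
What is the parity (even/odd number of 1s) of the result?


1011 = 11
1110 = 14
Sum = 25 = 11001
1s count = 3

odd parity (3 ones in 11001)


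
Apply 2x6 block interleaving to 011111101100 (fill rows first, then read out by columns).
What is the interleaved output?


Matrix:
  011111
  101100
Read columns: 011011111010

011011111010


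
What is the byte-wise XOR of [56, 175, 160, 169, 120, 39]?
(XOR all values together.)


XOR chain: 56 ^ 175 ^ 160 ^ 169 ^ 120 ^ 39 = 193

193


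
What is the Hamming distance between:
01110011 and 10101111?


XOR: 11011100
Count of 1s: 5

5


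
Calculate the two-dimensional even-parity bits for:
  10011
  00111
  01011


Row parities: 111
Column parities: 11111

Row P: 111, Col P: 11111, Corner: 1


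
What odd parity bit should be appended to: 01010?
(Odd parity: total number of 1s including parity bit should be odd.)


Number of 1s in data: 2
Parity bit: 1

1


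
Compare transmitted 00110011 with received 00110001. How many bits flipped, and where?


XOR: 00000010

1 error(s) at position(s): 6


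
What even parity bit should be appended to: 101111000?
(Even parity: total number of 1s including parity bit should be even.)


Number of 1s in data: 5
Parity bit: 1

1


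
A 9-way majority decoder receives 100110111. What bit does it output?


Ones: 6 out of 9
Threshold: 5

1 (6/9 voted 1)


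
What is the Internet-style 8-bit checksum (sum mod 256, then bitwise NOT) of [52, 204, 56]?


Sum = 312 mod 256 = 56
Complement = 199

199


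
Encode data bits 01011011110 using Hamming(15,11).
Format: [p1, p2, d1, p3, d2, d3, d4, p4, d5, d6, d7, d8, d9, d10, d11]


Parity bits: p1=1, p2=1, p3=1, p4=1

110110111011110


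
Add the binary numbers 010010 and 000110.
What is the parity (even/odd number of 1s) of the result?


010010 = 18
000110 = 6
Sum = 24 = 11000
1s count = 2

even parity (2 ones in 11000)


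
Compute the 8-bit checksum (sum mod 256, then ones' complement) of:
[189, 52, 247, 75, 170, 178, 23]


Sum = 934 mod 256 = 166
Complement = 89

89


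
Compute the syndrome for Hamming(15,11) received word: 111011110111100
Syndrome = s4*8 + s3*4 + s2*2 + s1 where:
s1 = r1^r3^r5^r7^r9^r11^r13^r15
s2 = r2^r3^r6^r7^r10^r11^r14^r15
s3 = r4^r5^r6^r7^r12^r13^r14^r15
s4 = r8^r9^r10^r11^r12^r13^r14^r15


s1=0, s2=0, s3=1, s4=1

Syndrome = 12 (error at position 12)


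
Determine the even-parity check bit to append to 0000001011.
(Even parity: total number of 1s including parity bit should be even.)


Number of 1s in data: 3
Parity bit: 1

1


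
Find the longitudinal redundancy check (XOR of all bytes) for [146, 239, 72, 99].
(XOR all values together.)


XOR chain: 146 ^ 239 ^ 72 ^ 99 = 86

86


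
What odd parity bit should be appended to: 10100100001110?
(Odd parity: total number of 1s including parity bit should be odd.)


Number of 1s in data: 6
Parity bit: 1

1


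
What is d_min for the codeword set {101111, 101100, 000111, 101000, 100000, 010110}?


Comparing all pairs, minimum distance: 1
Can detect 0 errors, correct 0 errors

1


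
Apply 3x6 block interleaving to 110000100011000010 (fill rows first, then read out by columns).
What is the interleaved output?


Matrix:
  110000
  100011
  000010
Read columns: 110100000000011010

110100000000011010


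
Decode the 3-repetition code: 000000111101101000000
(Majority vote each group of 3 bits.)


Groups: 000, 000, 111, 101, 101, 000, 000
Majority votes: 0011100

0011100


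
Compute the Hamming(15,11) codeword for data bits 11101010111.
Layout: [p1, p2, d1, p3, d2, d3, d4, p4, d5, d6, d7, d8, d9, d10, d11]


Parity bits: p1=0, p2=1, p3=1, p4=1

011111011010111


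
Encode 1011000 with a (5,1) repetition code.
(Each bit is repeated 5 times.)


Each bit -> 5 copies

11111000001111111111000000000000000


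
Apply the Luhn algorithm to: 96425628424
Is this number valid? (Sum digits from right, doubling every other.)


Luhn sum = 49
49 mod 10 = 9

Invalid (Luhn sum mod 10 = 9)


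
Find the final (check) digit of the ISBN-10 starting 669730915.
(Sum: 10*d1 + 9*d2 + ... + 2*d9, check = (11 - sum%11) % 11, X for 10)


Weighted sum: 302
302 mod 11 = 5

Check digit: 6


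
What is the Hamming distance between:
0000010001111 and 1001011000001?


XOR: 1001001001110
Count of 1s: 6

6


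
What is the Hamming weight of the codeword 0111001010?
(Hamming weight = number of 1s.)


Counting 1s in 0111001010

5


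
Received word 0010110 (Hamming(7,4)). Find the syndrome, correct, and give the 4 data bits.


Syndrome = 0: no error detected

Data: 1110 (no errors)


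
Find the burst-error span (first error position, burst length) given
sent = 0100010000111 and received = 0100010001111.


XOR: 0000000001000

Burst at position 9, length 1


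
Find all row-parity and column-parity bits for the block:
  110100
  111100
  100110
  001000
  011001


Row parities: 10111
Column parities: 111111

Row P: 10111, Col P: 111111, Corner: 0


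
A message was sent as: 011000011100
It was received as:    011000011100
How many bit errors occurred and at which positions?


XOR: 000000000000

0 errors (received matches sent)


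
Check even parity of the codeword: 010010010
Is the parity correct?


Number of 1s: 3

No, parity error (3 ones)


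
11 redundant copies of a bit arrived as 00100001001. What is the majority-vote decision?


Ones: 3 out of 11
Threshold: 6

0 (3/11 voted 1)


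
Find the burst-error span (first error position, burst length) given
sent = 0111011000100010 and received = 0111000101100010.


XOR: 0000011101000000

Burst at position 5, length 5


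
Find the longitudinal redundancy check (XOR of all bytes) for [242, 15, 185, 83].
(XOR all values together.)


XOR chain: 242 ^ 15 ^ 185 ^ 83 = 23

23


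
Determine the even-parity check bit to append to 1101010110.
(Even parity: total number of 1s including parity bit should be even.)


Number of 1s in data: 6
Parity bit: 0

0


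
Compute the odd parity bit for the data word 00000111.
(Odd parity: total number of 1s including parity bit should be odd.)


Number of 1s in data: 3
Parity bit: 0

0


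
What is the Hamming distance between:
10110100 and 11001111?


XOR: 01111011
Count of 1s: 6

6


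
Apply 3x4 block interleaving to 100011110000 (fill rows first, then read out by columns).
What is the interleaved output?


Matrix:
  1000
  1111
  0000
Read columns: 110010010010

110010010010


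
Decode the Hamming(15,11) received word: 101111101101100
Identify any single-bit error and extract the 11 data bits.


Syndrome = 0: no error detected

Data: 11111101100 (no errors)


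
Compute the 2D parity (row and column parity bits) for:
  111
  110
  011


Row parities: 100
Column parities: 010

Row P: 100, Col P: 010, Corner: 1


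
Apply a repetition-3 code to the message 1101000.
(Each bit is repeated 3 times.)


Each bit -> 3 copies

111111000111000000000


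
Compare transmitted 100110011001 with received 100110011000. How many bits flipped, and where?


XOR: 000000000001

1 error(s) at position(s): 11


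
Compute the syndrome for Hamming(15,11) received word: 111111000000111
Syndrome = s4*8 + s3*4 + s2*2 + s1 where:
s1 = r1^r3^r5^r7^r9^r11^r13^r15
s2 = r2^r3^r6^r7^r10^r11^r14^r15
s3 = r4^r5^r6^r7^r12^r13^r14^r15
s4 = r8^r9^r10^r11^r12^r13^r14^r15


s1=1, s2=1, s3=0, s4=1

Syndrome = 11 (error at position 11)


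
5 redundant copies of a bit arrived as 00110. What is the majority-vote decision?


Ones: 2 out of 5
Threshold: 3

0 (2/5 voted 1)


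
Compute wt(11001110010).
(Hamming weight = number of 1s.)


Counting 1s in 11001110010

6


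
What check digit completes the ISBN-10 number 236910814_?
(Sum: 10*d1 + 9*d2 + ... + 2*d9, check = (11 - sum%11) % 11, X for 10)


Weighted sum: 207
207 mod 11 = 9

Check digit: 2


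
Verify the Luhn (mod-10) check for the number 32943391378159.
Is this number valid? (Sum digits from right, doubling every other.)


Luhn sum = 71
71 mod 10 = 1

Invalid (Luhn sum mod 10 = 1)


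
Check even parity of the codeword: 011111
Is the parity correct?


Number of 1s: 5

No, parity error (5 ones)


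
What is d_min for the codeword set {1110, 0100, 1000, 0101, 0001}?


Comparing all pairs, minimum distance: 1
Can detect 0 errors, correct 0 errors

1


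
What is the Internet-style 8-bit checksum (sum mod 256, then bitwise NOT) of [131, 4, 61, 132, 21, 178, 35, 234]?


Sum = 796 mod 256 = 28
Complement = 227

227


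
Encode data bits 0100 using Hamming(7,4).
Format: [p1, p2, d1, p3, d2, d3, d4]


Parity bits: p1=1, p2=0, p3=1

1001100


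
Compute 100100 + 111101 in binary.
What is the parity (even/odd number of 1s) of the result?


100100 = 36
111101 = 61
Sum = 97 = 1100001
1s count = 3

odd parity (3 ones in 1100001)


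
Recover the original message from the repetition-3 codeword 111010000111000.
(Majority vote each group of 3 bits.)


Groups: 111, 010, 000, 111, 000
Majority votes: 10010

10010


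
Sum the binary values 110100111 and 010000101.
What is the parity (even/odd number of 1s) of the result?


110100111 = 423
010000101 = 133
Sum = 556 = 1000101100
1s count = 4

even parity (4 ones in 1000101100)


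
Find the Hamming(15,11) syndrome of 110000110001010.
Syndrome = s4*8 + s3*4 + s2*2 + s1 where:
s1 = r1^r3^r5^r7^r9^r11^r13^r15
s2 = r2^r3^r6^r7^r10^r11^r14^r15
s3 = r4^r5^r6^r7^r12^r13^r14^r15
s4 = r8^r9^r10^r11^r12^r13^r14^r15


s1=0, s2=1, s3=1, s4=1

Syndrome = 14 (error at position 14)


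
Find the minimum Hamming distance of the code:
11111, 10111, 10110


Comparing all pairs, minimum distance: 1
Can detect 0 errors, correct 0 errors

1


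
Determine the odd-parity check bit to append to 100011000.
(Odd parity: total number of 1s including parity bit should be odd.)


Number of 1s in data: 3
Parity bit: 0

0


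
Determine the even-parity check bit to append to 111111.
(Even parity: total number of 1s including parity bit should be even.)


Number of 1s in data: 6
Parity bit: 0

0


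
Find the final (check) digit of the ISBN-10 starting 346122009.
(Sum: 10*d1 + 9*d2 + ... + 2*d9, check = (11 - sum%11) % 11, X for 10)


Weighted sum: 161
161 mod 11 = 7

Check digit: 4


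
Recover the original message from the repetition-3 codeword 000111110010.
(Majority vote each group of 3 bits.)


Groups: 000, 111, 110, 010
Majority votes: 0110

0110


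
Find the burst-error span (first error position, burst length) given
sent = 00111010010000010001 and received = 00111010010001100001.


XOR: 00000000000001110000

Burst at position 13, length 3


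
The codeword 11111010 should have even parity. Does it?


Number of 1s: 6

Yes, parity is correct (6 ones)


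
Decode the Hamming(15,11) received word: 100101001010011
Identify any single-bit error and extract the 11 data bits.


Syndrome = 0: no error detected

Data: 00101010011 (no errors)


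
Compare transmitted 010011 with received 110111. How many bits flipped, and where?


XOR: 100100

2 error(s) at position(s): 0, 3


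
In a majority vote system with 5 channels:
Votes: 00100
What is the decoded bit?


Ones: 1 out of 5
Threshold: 3

0 (1/5 voted 1)


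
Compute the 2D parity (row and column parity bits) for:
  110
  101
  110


Row parities: 000
Column parities: 101

Row P: 000, Col P: 101, Corner: 0


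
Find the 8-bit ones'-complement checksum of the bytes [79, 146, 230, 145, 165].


Sum = 765 mod 256 = 253
Complement = 2

2


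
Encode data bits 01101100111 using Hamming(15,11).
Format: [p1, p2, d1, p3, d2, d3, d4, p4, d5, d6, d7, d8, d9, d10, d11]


Parity bits: p1=0, p2=0, p3=1, p4=1

000111011100111


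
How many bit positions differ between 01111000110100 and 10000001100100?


XOR: 11111001010000
Count of 1s: 7

7


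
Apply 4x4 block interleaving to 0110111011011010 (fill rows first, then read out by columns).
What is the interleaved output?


Matrix:
  0110
  1110
  1101
  1010
Read columns: 0111111011010010

0111111011010010


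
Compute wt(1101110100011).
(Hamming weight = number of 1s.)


Counting 1s in 1101110100011

8


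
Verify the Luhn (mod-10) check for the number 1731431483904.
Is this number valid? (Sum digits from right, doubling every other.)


Luhn sum = 57
57 mod 10 = 7

Invalid (Luhn sum mod 10 = 7)


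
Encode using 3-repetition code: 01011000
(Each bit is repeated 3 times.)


Each bit -> 3 copies

000111000111111000000000


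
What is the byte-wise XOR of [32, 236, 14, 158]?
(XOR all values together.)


XOR chain: 32 ^ 236 ^ 14 ^ 158 = 92

92


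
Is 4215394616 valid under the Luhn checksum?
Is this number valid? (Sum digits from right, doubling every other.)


Luhn sum = 54
54 mod 10 = 4

Invalid (Luhn sum mod 10 = 4)


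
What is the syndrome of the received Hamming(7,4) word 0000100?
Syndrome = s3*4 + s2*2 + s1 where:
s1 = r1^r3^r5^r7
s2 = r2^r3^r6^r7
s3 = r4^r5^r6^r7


s1=1, s2=0, s3=1

Syndrome = 5 (error at position 5)


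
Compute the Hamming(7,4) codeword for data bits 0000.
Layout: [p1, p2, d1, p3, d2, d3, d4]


Parity bits: p1=0, p2=0, p3=0

0000000


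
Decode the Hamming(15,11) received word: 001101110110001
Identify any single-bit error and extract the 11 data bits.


Syndrome = 0: no error detected

Data: 10110110001 (no errors)


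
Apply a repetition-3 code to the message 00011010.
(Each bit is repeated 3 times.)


Each bit -> 3 copies

000000000111111000111000


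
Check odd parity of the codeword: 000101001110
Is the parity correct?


Number of 1s: 5

Yes, parity is correct (5 ones)


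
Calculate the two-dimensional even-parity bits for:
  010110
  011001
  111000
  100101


Row parities: 1111
Column parities: 010010

Row P: 1111, Col P: 010010, Corner: 0


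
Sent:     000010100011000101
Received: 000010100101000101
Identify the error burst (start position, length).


XOR: 000000000110000000

Burst at position 9, length 2


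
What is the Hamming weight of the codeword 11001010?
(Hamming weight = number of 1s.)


Counting 1s in 11001010

4


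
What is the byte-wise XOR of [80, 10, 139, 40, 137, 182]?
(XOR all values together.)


XOR chain: 80 ^ 10 ^ 139 ^ 40 ^ 137 ^ 182 = 198

198


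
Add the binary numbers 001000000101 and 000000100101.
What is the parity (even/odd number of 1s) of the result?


001000000101 = 517
000000100101 = 37
Sum = 554 = 1000101010
1s count = 4

even parity (4 ones in 1000101010)


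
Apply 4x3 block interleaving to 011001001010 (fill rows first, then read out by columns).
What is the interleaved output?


Matrix:
  011
  001
  001
  010
Read columns: 000010011110

000010011110


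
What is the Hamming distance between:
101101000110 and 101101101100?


XOR: 000000101010
Count of 1s: 3

3


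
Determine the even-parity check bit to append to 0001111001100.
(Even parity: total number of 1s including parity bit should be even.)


Number of 1s in data: 6
Parity bit: 0

0


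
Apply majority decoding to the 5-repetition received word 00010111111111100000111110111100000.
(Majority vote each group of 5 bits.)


Groups: 00010, 11111, 11111, 00000, 11111, 01111, 00000
Majority votes: 0110110

0110110


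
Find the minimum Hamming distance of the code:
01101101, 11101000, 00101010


Comparing all pairs, minimum distance: 3
Can detect 2 errors, correct 1 errors

3


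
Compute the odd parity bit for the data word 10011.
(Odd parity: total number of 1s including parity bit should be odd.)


Number of 1s in data: 3
Parity bit: 0

0


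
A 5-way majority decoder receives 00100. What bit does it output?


Ones: 1 out of 5
Threshold: 3

0 (1/5 voted 1)


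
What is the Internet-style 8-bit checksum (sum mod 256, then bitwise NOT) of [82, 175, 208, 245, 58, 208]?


Sum = 976 mod 256 = 208
Complement = 47

47


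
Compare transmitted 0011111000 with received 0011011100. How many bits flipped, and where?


XOR: 0000100100

2 error(s) at position(s): 4, 7


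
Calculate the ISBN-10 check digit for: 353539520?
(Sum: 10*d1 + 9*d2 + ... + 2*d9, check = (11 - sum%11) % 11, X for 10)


Weighted sum: 223
223 mod 11 = 3

Check digit: 8


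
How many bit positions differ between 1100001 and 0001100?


XOR: 1101101
Count of 1s: 5

5


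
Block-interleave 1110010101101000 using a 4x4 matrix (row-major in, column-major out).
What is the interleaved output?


Matrix:
  1110
  0101
  0110
  1000
Read columns: 1001111010100100

1001111010100100


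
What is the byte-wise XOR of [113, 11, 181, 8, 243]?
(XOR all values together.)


XOR chain: 113 ^ 11 ^ 181 ^ 8 ^ 243 = 52

52


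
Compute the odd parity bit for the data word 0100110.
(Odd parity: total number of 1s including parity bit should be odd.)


Number of 1s in data: 3
Parity bit: 0

0


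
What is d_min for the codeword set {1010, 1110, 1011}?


Comparing all pairs, minimum distance: 1
Can detect 0 errors, correct 0 errors

1


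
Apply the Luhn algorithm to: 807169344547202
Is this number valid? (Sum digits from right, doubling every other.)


Luhn sum = 61
61 mod 10 = 1

Invalid (Luhn sum mod 10 = 1)


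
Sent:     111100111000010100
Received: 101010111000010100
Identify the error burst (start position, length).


XOR: 010110000000000000

Burst at position 1, length 4


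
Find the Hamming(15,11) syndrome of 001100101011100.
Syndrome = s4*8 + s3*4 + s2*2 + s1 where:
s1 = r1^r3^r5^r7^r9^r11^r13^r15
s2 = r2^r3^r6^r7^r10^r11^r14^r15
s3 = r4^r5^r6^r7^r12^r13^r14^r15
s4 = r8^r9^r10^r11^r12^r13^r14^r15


s1=1, s2=1, s3=0, s4=0

Syndrome = 3 (error at position 3)


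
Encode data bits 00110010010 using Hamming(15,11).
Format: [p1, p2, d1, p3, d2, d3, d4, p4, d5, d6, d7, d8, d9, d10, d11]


Parity bits: p1=0, p2=0, p3=1, p4=0

000101100010010


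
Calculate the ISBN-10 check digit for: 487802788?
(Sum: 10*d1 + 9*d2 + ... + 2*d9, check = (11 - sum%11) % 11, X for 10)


Weighted sum: 302
302 mod 11 = 5

Check digit: 6


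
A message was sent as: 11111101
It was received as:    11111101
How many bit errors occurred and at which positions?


XOR: 00000000

0 errors (received matches sent)


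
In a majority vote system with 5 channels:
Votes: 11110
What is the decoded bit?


Ones: 4 out of 5
Threshold: 3

1 (4/5 voted 1)


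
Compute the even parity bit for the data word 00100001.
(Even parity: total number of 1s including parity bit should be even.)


Number of 1s in data: 2
Parity bit: 0

0


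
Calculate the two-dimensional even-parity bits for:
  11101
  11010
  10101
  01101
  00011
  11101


Row parities: 011100
Column parities: 00001

Row P: 011100, Col P: 00001, Corner: 1


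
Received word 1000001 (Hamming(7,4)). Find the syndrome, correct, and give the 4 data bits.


Syndrome = 6: error at position 6

Data: 0011 (corrected bit 6)


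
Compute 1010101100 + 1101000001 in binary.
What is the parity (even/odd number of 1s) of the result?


1010101100 = 684
1101000001 = 833
Sum = 1517 = 10111101101
1s count = 8

even parity (8 ones in 10111101101)
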